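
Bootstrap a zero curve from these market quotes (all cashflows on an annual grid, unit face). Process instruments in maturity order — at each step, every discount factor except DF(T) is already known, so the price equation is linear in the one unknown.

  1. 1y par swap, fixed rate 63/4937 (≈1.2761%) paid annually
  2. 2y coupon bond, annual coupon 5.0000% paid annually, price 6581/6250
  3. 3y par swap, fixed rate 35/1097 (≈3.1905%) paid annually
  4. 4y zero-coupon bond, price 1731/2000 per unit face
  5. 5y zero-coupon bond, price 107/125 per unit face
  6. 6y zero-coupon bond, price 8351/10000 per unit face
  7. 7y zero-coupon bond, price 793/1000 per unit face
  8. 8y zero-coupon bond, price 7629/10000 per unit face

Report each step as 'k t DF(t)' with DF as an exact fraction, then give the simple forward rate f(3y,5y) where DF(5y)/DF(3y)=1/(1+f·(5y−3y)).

step 1 [1y] swap r/1=63/4937: DF=(1 − 63/4937·(0))/(1+63/4937) = 4937/5000 ≈ 0.987400
step 2 [2y] bond c/1=1/20: DF=(6581/6250 − 1/20·(0.987400))/(1+1/20) = 4779/5000 ≈ 0.955800
step 3 [3y] swap r/1=35/1097: DF=(1 − 35/1097·(0.987400+0.955800))/(1+35/1097) = 909/1000 ≈ 0.909000
step 4 [4y] zero: DF = P = 1731/2000 ≈ 0.865500
step 5 [5y] zero: DF = P = 107/125 ≈ 0.856000
step 6 [6y] zero: DF = P = 8351/10000 ≈ 0.835100
step 7 [7y] zero: DF = P = 793/1000 ≈ 0.793000
step 8 [8y] zero: DF = P = 7629/10000 ≈ 0.762900

1 1 4937/5000
2 2 4779/5000
3 3 909/1000
4 4 1731/2000
5 5 107/125
6 6 8351/10000
7 7 793/1000
8 8 7629/10000
f(3y,5y) = ((909/1000)/(107/125) − 1)/(2) = 53/1712 ≈ 3.0958%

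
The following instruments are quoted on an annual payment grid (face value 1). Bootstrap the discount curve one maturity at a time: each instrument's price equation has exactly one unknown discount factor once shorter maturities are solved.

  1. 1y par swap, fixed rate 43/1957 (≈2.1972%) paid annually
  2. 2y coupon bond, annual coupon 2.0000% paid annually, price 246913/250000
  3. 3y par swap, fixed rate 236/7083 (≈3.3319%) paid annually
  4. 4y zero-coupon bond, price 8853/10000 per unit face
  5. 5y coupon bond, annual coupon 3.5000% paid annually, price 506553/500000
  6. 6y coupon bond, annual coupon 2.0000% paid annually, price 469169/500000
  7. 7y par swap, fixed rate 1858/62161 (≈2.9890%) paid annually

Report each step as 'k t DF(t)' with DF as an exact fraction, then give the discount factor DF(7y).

1 1 1957/2000
2 2 9491/10000
3 3 566/625
4 4 8853/10000
5 5 8531/10000
6 6 8303/10000
7 7 4071/5000
DF(7y) = 4071/5000 ≈ 0.814200

step 1 [1y] swap r/1=43/1957: DF=(1 − 43/1957·(0))/(1+43/1957) = 1957/2000 ≈ 0.978500
step 2 [2y] bond c/1=1/50: DF=(246913/250000 − 1/50·(0.978500))/(1+1/50) = 9491/10000 ≈ 0.949100
step 3 [3y] swap r/1=236/7083: DF=(1 − 236/7083·(0.978500+0.949100))/(1+236/7083) = 566/625 ≈ 0.905600
step 4 [4y] zero: DF = P = 8853/10000 ≈ 0.885300
step 5 [5y] bond c/1=7/200: DF=(506553/500000 − 7/200·(0.978500+0.949100+0.905600+0.885300))/(1+7/200) = 8531/10000 ≈ 0.853100
step 6 [6y] bond c/1=1/50: DF=(469169/500000 − 1/50·(0.978500+0.949100+0.905600+0.885300+0.853100))/(1+1/50) = 8303/10000 ≈ 0.830300
step 7 [7y] swap r/1=1858/62161: DF=(1 − 1858/62161·(0.978500+0.949100+0.905600+0.885300+0.853100+0.830300))/(1+1858/62161) = 4071/5000 ≈ 0.814200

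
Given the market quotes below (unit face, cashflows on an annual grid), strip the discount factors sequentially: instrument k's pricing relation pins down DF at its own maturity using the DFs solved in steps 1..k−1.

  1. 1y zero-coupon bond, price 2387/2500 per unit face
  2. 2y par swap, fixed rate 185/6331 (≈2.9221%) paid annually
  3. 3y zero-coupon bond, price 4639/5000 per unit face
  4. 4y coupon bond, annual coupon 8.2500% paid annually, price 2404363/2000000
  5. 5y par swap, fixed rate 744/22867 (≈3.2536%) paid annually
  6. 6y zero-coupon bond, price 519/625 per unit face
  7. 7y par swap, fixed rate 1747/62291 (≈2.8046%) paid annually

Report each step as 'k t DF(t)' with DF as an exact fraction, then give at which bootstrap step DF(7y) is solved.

step 1 [1y] zero: DF = P = 2387/2500 ≈ 0.954800
step 2 [2y] swap r/1=185/6331: DF=(1 − 185/6331·(0.954800))/(1+185/6331) = 1889/2000 ≈ 0.944500
step 3 [3y] zero: DF = P = 4639/5000 ≈ 0.927800
step 4 [4y] bond c/1=33/400: DF=(2404363/2000000 − 33/400·(0.954800+0.944500+0.927800))/(1+33/400) = 8951/10000 ≈ 0.895100
step 5 [5y] swap r/1=744/22867: DF=(1 − 744/22867·(0.954800+0.944500+0.927800+0.895100))/(1+744/22867) = 532/625 ≈ 0.851200
step 6 [6y] zero: DF = P = 519/625 ≈ 0.830400
step 7 [7y] swap r/1=1747/62291: DF=(1 − 1747/62291·(0.954800+0.944500+0.927800+0.895100+0.851200+0.830400))/(1+1747/62291) = 8253/10000 ≈ 0.825300

1 1 2387/2500
2 2 1889/2000
3 3 4639/5000
4 4 8951/10000
5 5 532/625
6 6 519/625
7 7 8253/10000
DF(7y) is solved at step 7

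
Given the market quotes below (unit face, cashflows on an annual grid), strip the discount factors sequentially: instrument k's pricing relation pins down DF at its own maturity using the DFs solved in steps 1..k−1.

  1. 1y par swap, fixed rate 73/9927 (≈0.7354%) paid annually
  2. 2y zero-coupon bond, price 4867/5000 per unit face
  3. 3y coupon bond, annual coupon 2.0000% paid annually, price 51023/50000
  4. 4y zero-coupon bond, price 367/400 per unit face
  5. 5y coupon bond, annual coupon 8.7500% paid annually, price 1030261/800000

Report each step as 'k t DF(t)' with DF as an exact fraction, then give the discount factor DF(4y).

1 1 9927/10000
2 2 4867/5000
3 3 9619/10000
4 4 367/400
5 5 2187/2500
DF(4y) = 367/400 ≈ 0.917500

step 1 [1y] swap r/1=73/9927: DF=(1 − 73/9927·(0))/(1+73/9927) = 9927/10000 ≈ 0.992700
step 2 [2y] zero: DF = P = 4867/5000 ≈ 0.973400
step 3 [3y] bond c/1=1/50: DF=(51023/50000 − 1/50·(0.992700+0.973400))/(1+1/50) = 9619/10000 ≈ 0.961900
step 4 [4y] zero: DF = P = 367/400 ≈ 0.917500
step 5 [5y] bond c/1=7/80: DF=(1030261/800000 − 7/80·(0.992700+0.973400+0.961900+0.917500))/(1+7/80) = 2187/2500 ≈ 0.874800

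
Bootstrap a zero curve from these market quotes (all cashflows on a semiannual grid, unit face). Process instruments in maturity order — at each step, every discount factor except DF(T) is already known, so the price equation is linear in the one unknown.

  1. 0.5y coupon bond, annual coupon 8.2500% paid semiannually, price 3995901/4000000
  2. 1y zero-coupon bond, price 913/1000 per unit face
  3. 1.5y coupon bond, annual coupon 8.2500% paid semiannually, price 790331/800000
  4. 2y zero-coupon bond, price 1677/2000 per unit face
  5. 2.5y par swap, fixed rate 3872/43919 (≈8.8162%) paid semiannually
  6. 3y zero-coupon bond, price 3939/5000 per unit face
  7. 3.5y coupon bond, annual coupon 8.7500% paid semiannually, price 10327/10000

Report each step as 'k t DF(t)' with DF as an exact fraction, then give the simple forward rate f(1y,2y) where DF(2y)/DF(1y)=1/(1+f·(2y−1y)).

1 1/2 4797/5000
2 1 913/1000
3 3/2 4373/5000
4 2 1677/2000
5 5/2 504/625
6 3 3939/5000
7 7/2 7723/10000
f(1y,2y) = ((913/1000)/(1677/2000) − 1)/(1) = 149/1677 ≈ 8.8849%

step 1 [0.5y] bond c/2=33/800: DF=(3995901/4000000 − 33/800·(0))/(1+33/800) = 4797/5000 ≈ 0.959400
step 2 [1y] zero: DF = P = 913/1000 ≈ 0.913000
step 3 [1.5y] bond c/2=33/800: DF=(790331/800000 − 33/800·(0.959400+0.913000))/(1+33/800) = 4373/5000 ≈ 0.874600
step 4 [2y] zero: DF = P = 1677/2000 ≈ 0.838500
step 5 [2.5y] swap r/2=1936/43919: DF=(1 − 1936/43919·(0.959400+0.913000+0.874600+0.838500))/(1+1936/43919) = 504/625 ≈ 0.806400
step 6 [3y] zero: DF = P = 3939/5000 ≈ 0.787800
step 7 [3.5y] bond c/2=7/160: DF=(10327/10000 − 7/160·(0.959400+0.913000+0.874600+0.838500+0.806400+0.787800))/(1+7/160) = 7723/10000 ≈ 0.772300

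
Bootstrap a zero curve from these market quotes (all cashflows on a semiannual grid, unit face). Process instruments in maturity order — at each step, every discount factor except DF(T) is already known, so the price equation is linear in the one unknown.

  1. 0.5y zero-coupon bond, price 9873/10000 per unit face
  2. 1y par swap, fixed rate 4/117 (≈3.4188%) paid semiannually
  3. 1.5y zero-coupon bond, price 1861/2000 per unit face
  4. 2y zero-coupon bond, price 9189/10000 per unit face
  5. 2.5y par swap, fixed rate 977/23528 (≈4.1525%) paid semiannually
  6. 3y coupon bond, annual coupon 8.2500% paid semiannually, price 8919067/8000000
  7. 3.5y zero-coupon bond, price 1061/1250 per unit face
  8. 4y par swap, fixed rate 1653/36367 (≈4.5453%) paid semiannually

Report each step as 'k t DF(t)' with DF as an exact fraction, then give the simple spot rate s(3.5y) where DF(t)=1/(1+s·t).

step 1 [0.5y] zero: DF = P = 9873/10000 ≈ 0.987300
step 2 [1y] swap r/2=2/117: DF=(1 − 2/117·(0.987300))/(1+2/117) = 4833/5000 ≈ 0.966600
step 3 [1.5y] zero: DF = P = 1861/2000 ≈ 0.930500
step 4 [2y] zero: DF = P = 9189/10000 ≈ 0.918900
step 5 [2.5y] swap r/2=977/47056: DF=(1 − 977/47056·(0.987300+0.966600+0.930500+0.918900))/(1+977/47056) = 9023/10000 ≈ 0.902300
step 6 [3y] bond c/2=33/800: DF=(8919067/8000000 − 33/800·(0.987300+0.966600+0.930500+0.918900+0.902300))/(1+33/800) = 8843/10000 ≈ 0.884300
step 7 [3.5y] zero: DF = P = 1061/1250 ≈ 0.848800
step 8 [4y] swap r/2=1653/72734: DF=(1 − 1653/72734·(0.987300+0.966600+0.930500+0.918900+0.902300+0.884300+0.848800))/(1+1653/72734) = 8347/10000 ≈ 0.834700

1 1/2 9873/10000
2 1 4833/5000
3 3/2 1861/2000
4 2 9189/10000
5 5/2 9023/10000
6 3 8843/10000
7 7/2 1061/1250
8 4 8347/10000
s(3.5y) = (1/(1061/1250) − 1)/(7/2) = 54/1061 ≈ 5.0895%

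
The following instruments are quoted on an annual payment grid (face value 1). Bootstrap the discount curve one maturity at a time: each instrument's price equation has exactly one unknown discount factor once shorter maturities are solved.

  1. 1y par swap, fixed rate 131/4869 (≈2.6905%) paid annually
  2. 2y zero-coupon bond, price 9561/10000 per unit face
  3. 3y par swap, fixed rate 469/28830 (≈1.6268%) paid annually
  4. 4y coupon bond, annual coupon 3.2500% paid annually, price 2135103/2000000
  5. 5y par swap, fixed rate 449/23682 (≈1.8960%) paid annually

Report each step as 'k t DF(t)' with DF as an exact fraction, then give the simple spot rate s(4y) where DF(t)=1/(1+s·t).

step 1 [1y] swap r/1=131/4869: DF=(1 − 131/4869·(0))/(1+131/4869) = 4869/5000 ≈ 0.973800
step 2 [2y] zero: DF = P = 9561/10000 ≈ 0.956100
step 3 [3y] swap r/1=469/28830: DF=(1 − 469/28830·(0.973800+0.956100))/(1+469/28830) = 9531/10000 ≈ 0.953100
step 4 [4y] bond c/1=13/400: DF=(2135103/2000000 − 13/400·(0.973800+0.956100+0.953100))/(1+13/400) = 1179/1250 ≈ 0.943200
step 5 [5y] swap r/1=449/23682: DF=(1 − 449/23682·(0.973800+0.956100+0.953100+0.943200))/(1+449/23682) = 4551/5000 ≈ 0.910200

1 1 4869/5000
2 2 9561/10000
3 3 9531/10000
4 4 1179/1250
5 5 4551/5000
s(4y) = (1/(1179/1250) − 1)/(4) = 71/4716 ≈ 1.5055%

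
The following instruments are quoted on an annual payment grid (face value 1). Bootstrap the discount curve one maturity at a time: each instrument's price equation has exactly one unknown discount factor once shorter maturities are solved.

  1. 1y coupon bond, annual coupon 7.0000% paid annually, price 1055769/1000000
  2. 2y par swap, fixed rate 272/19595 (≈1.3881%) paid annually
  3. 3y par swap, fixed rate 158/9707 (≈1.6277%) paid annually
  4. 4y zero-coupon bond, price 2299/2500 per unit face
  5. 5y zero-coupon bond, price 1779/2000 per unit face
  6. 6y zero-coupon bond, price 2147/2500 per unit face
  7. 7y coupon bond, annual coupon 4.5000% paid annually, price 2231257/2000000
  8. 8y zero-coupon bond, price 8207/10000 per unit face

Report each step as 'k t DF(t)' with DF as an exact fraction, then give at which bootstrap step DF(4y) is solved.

step 1 [1y] bond c/1=7/100: DF=(1055769/1000000 − 7/100·(0))/(1+7/100) = 9867/10000 ≈ 0.986700
step 2 [2y] swap r/1=272/19595: DF=(1 − 272/19595·(0.986700))/(1+272/19595) = 608/625 ≈ 0.972800
step 3 [3y] swap r/1=158/9707: DF=(1 − 158/9707·(0.986700+0.972800))/(1+158/9707) = 4763/5000 ≈ 0.952600
step 4 [4y] zero: DF = P = 2299/2500 ≈ 0.919600
step 5 [5y] zero: DF = P = 1779/2000 ≈ 0.889500
step 6 [6y] zero: DF = P = 2147/2500 ≈ 0.858800
step 7 [7y] bond c/1=9/200: DF=(2231257/2000000 − 9/200·(0.986700+0.972800+0.952600+0.919600+0.889500+0.858800))/(1+9/200) = 8273/10000 ≈ 0.827300
step 8 [8y] zero: DF = P = 8207/10000 ≈ 0.820700

1 1 9867/10000
2 2 608/625
3 3 4763/5000
4 4 2299/2500
5 5 1779/2000
6 6 2147/2500
7 7 8273/10000
8 8 8207/10000
DF(4y) is solved at step 4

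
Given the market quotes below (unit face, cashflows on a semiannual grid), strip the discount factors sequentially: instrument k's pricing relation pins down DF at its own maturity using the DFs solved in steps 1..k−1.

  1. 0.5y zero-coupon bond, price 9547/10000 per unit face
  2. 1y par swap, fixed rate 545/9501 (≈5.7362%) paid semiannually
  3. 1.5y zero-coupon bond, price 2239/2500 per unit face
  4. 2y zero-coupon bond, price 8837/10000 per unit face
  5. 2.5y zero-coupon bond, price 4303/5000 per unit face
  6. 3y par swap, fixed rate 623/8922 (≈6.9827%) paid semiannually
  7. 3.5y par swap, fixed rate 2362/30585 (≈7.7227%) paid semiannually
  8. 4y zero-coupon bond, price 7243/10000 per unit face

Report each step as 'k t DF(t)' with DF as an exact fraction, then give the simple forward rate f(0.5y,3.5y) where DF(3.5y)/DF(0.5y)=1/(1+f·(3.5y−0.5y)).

1 1/2 9547/10000
2 1 1891/2000
3 3/2 2239/2500
4 2 8837/10000
5 5/2 4303/5000
6 3 8131/10000
7 7/2 3819/5000
8 4 7243/10000
f(0.5y,3.5y) = ((9547/10000)/(3819/5000) − 1)/(3) = 1909/22914 ≈ 8.3312%

step 1 [0.5y] zero: DF = P = 9547/10000 ≈ 0.954700
step 2 [1y] swap r/2=545/19002: DF=(1 − 545/19002·(0.954700))/(1+545/19002) = 1891/2000 ≈ 0.945500
step 3 [1.5y] zero: DF = P = 2239/2500 ≈ 0.895600
step 4 [2y] zero: DF = P = 8837/10000 ≈ 0.883700
step 5 [2.5y] zero: DF = P = 4303/5000 ≈ 0.860600
step 6 [3y] swap r/2=623/17844: DF=(1 − 623/17844·(0.954700+0.945500+0.895600+0.883700+0.860600))/(1+623/17844) = 8131/10000 ≈ 0.813100
step 7 [3.5y] swap r/2=1181/30585: DF=(1 − 1181/30585·(0.954700+0.945500+0.895600+0.883700+0.860600+0.813100))/(1+1181/30585) = 3819/5000 ≈ 0.763800
step 8 [4y] zero: DF = P = 7243/10000 ≈ 0.724300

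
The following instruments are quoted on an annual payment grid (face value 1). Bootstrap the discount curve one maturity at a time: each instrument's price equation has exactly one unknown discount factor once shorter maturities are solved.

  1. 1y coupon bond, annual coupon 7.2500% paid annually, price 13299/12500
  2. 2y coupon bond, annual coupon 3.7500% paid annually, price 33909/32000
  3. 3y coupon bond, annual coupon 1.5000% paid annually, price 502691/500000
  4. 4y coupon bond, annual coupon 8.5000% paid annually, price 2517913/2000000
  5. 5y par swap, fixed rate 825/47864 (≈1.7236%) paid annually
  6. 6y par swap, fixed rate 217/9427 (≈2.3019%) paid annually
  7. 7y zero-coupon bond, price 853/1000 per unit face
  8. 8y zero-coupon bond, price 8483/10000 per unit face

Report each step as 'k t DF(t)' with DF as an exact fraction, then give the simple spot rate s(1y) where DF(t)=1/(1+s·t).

step 1 [1y] bond c/1=29/400: DF=(13299/12500 − 29/400·(0))/(1+29/400) = 124/125 ≈ 0.992000
step 2 [2y] bond c/1=3/80: DF=(33909/32000 − 3/80·(0.992000))/(1+3/80) = 1971/2000 ≈ 0.985500
step 3 [3y] bond c/1=3/200: DF=(502691/500000 − 3/200·(0.992000+0.985500))/(1+3/200) = 9613/10000 ≈ 0.961300
step 4 [4y] bond c/1=17/200: DF=(2517913/2000000 − 17/200·(0.992000+0.985500+0.961300))/(1+17/200) = 9301/10000 ≈ 0.930100
step 5 [5y] swap r/1=825/47864: DF=(1 − 825/47864·(0.992000+0.985500+0.961300+0.930100))/(1+825/47864) = 367/400 ≈ 0.917500
step 6 [6y] swap r/1=217/9427: DF=(1 − 217/9427·(0.992000+0.985500+0.961300+0.930100+0.917500))/(1+217/9427) = 4349/5000 ≈ 0.869800
step 7 [7y] zero: DF = P = 853/1000 ≈ 0.853000
step 8 [8y] zero: DF = P = 8483/10000 ≈ 0.848300

1 1 124/125
2 2 1971/2000
3 3 9613/10000
4 4 9301/10000
5 5 367/400
6 6 4349/5000
7 7 853/1000
8 8 8483/10000
s(1y) = (1/(124/125) − 1)/(1) = 1/124 ≈ 0.8065%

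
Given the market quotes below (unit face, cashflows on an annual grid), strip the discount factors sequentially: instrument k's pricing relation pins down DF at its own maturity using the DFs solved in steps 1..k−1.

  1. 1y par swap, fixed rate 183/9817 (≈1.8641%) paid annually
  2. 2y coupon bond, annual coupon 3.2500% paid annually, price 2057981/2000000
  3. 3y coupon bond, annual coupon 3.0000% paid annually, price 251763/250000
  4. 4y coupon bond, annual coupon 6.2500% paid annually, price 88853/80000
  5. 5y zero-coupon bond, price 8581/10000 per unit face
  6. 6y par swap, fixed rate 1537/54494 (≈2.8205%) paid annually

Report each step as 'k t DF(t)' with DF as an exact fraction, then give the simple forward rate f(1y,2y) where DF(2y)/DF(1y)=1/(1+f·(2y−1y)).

1 1 9817/10000
2 2 9657/10000
3 3 921/1000
4 4 4383/5000
5 5 8581/10000
6 6 8463/10000
f(1y,2y) = ((9817/10000)/(9657/10000) − 1)/(1) = 160/9657 ≈ 1.6568%

step 1 [1y] swap r/1=183/9817: DF=(1 − 183/9817·(0))/(1+183/9817) = 9817/10000 ≈ 0.981700
step 2 [2y] bond c/1=13/400: DF=(2057981/2000000 − 13/400·(0.981700))/(1+13/400) = 9657/10000 ≈ 0.965700
step 3 [3y] bond c/1=3/100: DF=(251763/250000 − 3/100·(0.981700+0.965700))/(1+3/100) = 921/1000 ≈ 0.921000
step 4 [4y] bond c/1=1/16: DF=(88853/80000 − 1/16·(0.981700+0.965700+0.921000))/(1+1/16) = 4383/5000 ≈ 0.876600
step 5 [5y] zero: DF = P = 8581/10000 ≈ 0.858100
step 6 [6y] swap r/1=1537/54494: DF=(1 − 1537/54494·(0.981700+0.965700+0.921000+0.876600+0.858100))/(1+1537/54494) = 8463/10000 ≈ 0.846300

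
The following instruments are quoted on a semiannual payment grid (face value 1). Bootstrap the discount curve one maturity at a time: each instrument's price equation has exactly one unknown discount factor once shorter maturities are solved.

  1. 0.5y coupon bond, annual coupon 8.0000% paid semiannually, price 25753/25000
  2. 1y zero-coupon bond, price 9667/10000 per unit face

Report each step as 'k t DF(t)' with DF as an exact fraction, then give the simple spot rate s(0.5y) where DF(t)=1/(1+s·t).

step 1 [0.5y] bond c/2=1/25: DF=(25753/25000 − 1/25·(0))/(1+1/25) = 1981/2000 ≈ 0.990500
step 2 [1y] zero: DF = P = 9667/10000 ≈ 0.966700

1 1/2 1981/2000
2 1 9667/10000
s(0.5y) = (1/(1981/2000) − 1)/(1/2) = 38/1981 ≈ 1.9182%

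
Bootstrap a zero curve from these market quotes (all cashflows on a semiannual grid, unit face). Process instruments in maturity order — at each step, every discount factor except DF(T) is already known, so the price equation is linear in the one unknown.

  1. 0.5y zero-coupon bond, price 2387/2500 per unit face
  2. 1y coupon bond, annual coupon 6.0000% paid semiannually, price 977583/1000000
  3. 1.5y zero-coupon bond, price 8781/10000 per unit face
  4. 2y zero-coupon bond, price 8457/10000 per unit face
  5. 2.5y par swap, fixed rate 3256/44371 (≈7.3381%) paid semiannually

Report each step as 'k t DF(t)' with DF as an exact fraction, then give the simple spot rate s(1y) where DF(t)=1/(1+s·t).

step 1 [0.5y] zero: DF = P = 2387/2500 ≈ 0.954800
step 2 [1y] bond c/2=3/100: DF=(977583/1000000 − 3/100·(0.954800))/(1+3/100) = 9213/10000 ≈ 0.921300
step 3 [1.5y] zero: DF = P = 8781/10000 ≈ 0.878100
step 4 [2y] zero: DF = P = 8457/10000 ≈ 0.845700
step 5 [2.5y] swap r/2=1628/44371: DF=(1 − 1628/44371·(0.954800+0.921300+0.878100+0.845700))/(1+1628/44371) = 2093/2500 ≈ 0.837200

1 1/2 2387/2500
2 1 9213/10000
3 3/2 8781/10000
4 2 8457/10000
5 5/2 2093/2500
s(1y) = (1/(9213/10000) − 1)/(1) = 787/9213 ≈ 8.5423%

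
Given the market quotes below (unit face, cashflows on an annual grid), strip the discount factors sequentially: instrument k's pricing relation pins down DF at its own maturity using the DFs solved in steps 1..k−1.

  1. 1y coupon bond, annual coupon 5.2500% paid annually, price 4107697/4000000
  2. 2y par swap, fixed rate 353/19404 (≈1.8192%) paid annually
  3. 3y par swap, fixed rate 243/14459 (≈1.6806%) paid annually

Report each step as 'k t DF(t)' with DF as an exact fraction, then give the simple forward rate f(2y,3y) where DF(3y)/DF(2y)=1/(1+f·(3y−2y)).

step 1 [1y] bond c/1=21/400: DF=(4107697/4000000 − 21/400·(0))/(1+21/400) = 9757/10000 ≈ 0.975700
step 2 [2y] swap r/1=353/19404: DF=(1 − 353/19404·(0.975700))/(1+353/19404) = 9647/10000 ≈ 0.964700
step 3 [3y] swap r/1=243/14459: DF=(1 − 243/14459·(0.975700+0.964700))/(1+243/14459) = 4757/5000 ≈ 0.951400

1 1 9757/10000
2 2 9647/10000
3 3 4757/5000
f(2y,3y) = ((9647/10000)/(4757/5000) − 1)/(1) = 133/9514 ≈ 1.3979%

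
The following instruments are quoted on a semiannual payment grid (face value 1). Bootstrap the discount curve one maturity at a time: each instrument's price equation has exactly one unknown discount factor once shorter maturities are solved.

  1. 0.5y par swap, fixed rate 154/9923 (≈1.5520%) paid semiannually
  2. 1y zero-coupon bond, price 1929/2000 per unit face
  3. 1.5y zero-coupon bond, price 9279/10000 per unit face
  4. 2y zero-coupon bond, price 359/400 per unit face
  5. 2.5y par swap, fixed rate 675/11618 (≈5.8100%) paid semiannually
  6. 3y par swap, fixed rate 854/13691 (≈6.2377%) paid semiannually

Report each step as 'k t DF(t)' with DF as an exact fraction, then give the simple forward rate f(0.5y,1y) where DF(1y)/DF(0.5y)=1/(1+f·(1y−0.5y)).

step 1 [0.5y] swap r/2=77/9923: DF=(1 − 77/9923·(0))/(1+77/9923) = 9923/10000 ≈ 0.992300
step 2 [1y] zero: DF = P = 1929/2000 ≈ 0.964500
step 3 [1.5y] zero: DF = P = 9279/10000 ≈ 0.927900
step 4 [2y] zero: DF = P = 359/400 ≈ 0.897500
step 5 [2.5y] swap r/2=675/23236: DF=(1 − 675/23236·(0.992300+0.964500+0.927900+0.897500))/(1+675/23236) = 173/200 ≈ 0.865000
step 6 [3y] swap r/2=427/13691: DF=(1 − 427/13691·(0.992300+0.964500+0.927900+0.897500+0.865000))/(1+427/13691) = 2073/2500 ≈ 0.829200

1 1/2 9923/10000
2 1 1929/2000
3 3/2 9279/10000
4 2 359/400
5 5/2 173/200
6 3 2073/2500
f(0.5y,1y) = ((9923/10000)/(1929/2000) − 1)/(1/2) = 556/9645 ≈ 5.7646%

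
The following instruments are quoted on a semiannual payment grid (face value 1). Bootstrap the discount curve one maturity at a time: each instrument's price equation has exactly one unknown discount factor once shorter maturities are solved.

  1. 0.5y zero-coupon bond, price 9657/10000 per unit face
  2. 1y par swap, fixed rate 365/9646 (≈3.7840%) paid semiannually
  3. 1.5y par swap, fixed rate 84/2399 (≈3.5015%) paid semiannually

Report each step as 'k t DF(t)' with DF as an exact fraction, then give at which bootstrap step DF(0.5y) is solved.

step 1 [0.5y] zero: DF = P = 9657/10000 ≈ 0.965700
step 2 [1y] swap r/2=365/19292: DF=(1 − 365/19292·(0.965700))/(1+365/19292) = 1927/2000 ≈ 0.963500
step 3 [1.5y] swap r/2=42/2399: DF=(1 − 42/2399·(0.965700+0.963500))/(1+42/2399) = 1187/1250 ≈ 0.949600

1 1/2 9657/10000
2 1 1927/2000
3 3/2 1187/1250
DF(0.5y) is solved at step 1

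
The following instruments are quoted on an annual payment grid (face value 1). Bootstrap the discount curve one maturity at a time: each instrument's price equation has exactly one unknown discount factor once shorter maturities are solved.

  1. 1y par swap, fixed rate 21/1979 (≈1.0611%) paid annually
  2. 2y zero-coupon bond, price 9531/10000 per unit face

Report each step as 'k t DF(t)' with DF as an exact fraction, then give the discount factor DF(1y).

1 1 1979/2000
2 2 9531/10000
DF(1y) = 1979/2000 ≈ 0.989500

step 1 [1y] swap r/1=21/1979: DF=(1 − 21/1979·(0))/(1+21/1979) = 1979/2000 ≈ 0.989500
step 2 [2y] zero: DF = P = 9531/10000 ≈ 0.953100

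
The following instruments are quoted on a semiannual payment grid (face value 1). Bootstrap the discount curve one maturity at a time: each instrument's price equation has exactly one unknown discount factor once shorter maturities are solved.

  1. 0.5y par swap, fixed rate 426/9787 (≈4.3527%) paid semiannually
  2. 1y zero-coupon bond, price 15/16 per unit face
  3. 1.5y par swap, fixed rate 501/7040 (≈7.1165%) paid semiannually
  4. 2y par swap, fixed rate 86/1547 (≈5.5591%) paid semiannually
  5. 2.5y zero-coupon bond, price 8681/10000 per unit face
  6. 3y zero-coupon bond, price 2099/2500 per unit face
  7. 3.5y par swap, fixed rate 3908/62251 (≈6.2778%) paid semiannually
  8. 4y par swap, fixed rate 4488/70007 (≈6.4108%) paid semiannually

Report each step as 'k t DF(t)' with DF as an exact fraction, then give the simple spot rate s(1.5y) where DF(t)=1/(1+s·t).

step 1 [0.5y] swap r/2=213/9787: DF=(1 − 213/9787·(0))/(1+213/9787) = 9787/10000 ≈ 0.978700
step 2 [1y] zero: DF = P = 15/16 ≈ 0.937500
step 3 [1.5y] swap r/2=501/14080: DF=(1 − 501/14080·(0.978700+0.937500))/(1+501/14080) = 4499/5000 ≈ 0.899800
step 4 [2y] swap r/2=43/1547: DF=(1 − 43/1547·(0.978700+0.937500+0.899800))/(1+43/1547) = 1121/1250 ≈ 0.896800
step 5 [2.5y] zero: DF = P = 8681/10000 ≈ 0.868100
step 6 [3y] zero: DF = P = 2099/2500 ≈ 0.839600
step 7 [3.5y] swap r/2=1954/62251: DF=(1 − 1954/62251·(0.978700+0.937500+0.899800+0.896800+0.868100+0.839600))/(1+1954/62251) = 4023/5000 ≈ 0.804600
step 8 [4y] swap r/2=2244/70007: DF=(1 − 2244/70007·(0.978700+0.937500+0.899800+0.896800+0.868100+0.839600+0.804600))/(1+2244/70007) = 1939/2500 ≈ 0.775600

1 1/2 9787/10000
2 1 15/16
3 3/2 4499/5000
4 2 1121/1250
5 5/2 8681/10000
6 3 2099/2500
7 7/2 4023/5000
8 4 1939/2500
s(1.5y) = (1/(4499/5000) − 1)/(3/2) = 334/4499 ≈ 7.4239%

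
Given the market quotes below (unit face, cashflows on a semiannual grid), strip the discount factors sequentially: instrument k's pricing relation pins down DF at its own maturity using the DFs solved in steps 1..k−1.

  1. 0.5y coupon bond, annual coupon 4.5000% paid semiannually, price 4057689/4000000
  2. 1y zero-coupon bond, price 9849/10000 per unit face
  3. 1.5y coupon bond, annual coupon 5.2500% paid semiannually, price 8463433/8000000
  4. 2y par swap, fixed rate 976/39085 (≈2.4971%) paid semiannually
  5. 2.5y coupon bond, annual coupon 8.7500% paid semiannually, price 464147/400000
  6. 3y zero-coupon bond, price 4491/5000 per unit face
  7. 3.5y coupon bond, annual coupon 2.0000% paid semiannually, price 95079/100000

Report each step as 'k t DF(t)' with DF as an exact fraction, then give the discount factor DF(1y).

1 1/2 9921/10000
2 1 9849/10000
3 3/2 9803/10000
4 2 1189/1250
5 5/2 9479/10000
6 3 4491/5000
7 7/2 2211/2500
DF(1y) = 9849/10000 ≈ 0.984900

step 1 [0.5y] bond c/2=9/400: DF=(4057689/4000000 − 9/400·(0))/(1+9/400) = 9921/10000 ≈ 0.992100
step 2 [1y] zero: DF = P = 9849/10000 ≈ 0.984900
step 3 [1.5y] bond c/2=21/800: DF=(8463433/8000000 − 21/800·(0.992100+0.984900))/(1+21/800) = 9803/10000 ≈ 0.980300
step 4 [2y] swap r/2=488/39085: DF=(1 − 488/39085·(0.992100+0.984900+0.980300))/(1+488/39085) = 1189/1250 ≈ 0.951200
step 5 [2.5y] bond c/2=7/160: DF=(464147/400000 − 7/160·(0.992100+0.984900+0.980300+0.951200))/(1+7/160) = 9479/10000 ≈ 0.947900
step 6 [3y] zero: DF = P = 4491/5000 ≈ 0.898200
step 7 [3.5y] bond c/2=1/100: DF=(95079/100000 − 1/100·(0.992100+0.984900+0.980300+0.951200+0.947900+0.898200))/(1+1/100) = 2211/2500 ≈ 0.884400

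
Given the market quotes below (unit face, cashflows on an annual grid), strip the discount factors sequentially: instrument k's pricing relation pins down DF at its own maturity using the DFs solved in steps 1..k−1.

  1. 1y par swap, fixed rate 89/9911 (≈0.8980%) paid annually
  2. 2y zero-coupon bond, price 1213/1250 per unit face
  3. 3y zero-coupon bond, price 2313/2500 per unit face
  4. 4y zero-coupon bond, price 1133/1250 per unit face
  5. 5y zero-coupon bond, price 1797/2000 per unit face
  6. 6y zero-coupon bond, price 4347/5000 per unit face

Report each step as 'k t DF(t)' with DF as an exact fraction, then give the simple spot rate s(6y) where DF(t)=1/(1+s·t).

step 1 [1y] swap r/1=89/9911: DF=(1 − 89/9911·(0))/(1+89/9911) = 9911/10000 ≈ 0.991100
step 2 [2y] zero: DF = P = 1213/1250 ≈ 0.970400
step 3 [3y] zero: DF = P = 2313/2500 ≈ 0.925200
step 4 [4y] zero: DF = P = 1133/1250 ≈ 0.906400
step 5 [5y] zero: DF = P = 1797/2000 ≈ 0.898500
step 6 [6y] zero: DF = P = 4347/5000 ≈ 0.869400

1 1 9911/10000
2 2 1213/1250
3 3 2313/2500
4 4 1133/1250
5 5 1797/2000
6 6 4347/5000
s(6y) = (1/(4347/5000) − 1)/(6) = 653/26082 ≈ 2.5036%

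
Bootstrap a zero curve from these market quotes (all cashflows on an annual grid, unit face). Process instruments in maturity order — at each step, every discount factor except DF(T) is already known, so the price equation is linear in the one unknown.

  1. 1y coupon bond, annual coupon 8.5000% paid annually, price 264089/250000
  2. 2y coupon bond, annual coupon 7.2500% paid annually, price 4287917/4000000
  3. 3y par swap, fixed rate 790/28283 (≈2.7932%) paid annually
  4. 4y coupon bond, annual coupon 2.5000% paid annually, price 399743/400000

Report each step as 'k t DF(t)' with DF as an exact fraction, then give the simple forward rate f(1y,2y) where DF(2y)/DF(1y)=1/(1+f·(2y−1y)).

1 1 1217/1250
2 2 9337/10000
3 3 921/1000
4 4 453/500
f(1y,2y) = ((1217/1250)/(9337/10000) − 1)/(1) = 399/9337 ≈ 4.2733%

step 1 [1y] bond c/1=17/200: DF=(264089/250000 − 17/200·(0))/(1+17/200) = 1217/1250 ≈ 0.973600
step 2 [2y] bond c/1=29/400: DF=(4287917/4000000 − 29/400·(0.973600))/(1+29/400) = 9337/10000 ≈ 0.933700
step 3 [3y] swap r/1=790/28283: DF=(1 − 790/28283·(0.973600+0.933700))/(1+790/28283) = 921/1000 ≈ 0.921000
step 4 [4y] bond c/1=1/40: DF=(399743/400000 − 1/40·(0.973600+0.933700+0.921000))/(1+1/40) = 453/500 ≈ 0.906000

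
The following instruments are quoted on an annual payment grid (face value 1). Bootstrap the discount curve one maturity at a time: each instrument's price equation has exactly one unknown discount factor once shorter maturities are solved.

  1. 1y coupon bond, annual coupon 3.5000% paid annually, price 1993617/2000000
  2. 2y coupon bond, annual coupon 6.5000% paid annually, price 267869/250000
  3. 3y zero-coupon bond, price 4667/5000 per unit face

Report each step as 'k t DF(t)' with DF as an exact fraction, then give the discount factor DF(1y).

step 1 [1y] bond c/1=7/200: DF=(1993617/2000000 − 7/200·(0))/(1+7/200) = 9631/10000 ≈ 0.963100
step 2 [2y] bond c/1=13/200: DF=(267869/250000 − 13/200·(0.963100))/(1+13/200) = 9473/10000 ≈ 0.947300
step 3 [3y] zero: DF = P = 4667/5000 ≈ 0.933400

1 1 9631/10000
2 2 9473/10000
3 3 4667/5000
DF(1y) = 9631/10000 ≈ 0.963100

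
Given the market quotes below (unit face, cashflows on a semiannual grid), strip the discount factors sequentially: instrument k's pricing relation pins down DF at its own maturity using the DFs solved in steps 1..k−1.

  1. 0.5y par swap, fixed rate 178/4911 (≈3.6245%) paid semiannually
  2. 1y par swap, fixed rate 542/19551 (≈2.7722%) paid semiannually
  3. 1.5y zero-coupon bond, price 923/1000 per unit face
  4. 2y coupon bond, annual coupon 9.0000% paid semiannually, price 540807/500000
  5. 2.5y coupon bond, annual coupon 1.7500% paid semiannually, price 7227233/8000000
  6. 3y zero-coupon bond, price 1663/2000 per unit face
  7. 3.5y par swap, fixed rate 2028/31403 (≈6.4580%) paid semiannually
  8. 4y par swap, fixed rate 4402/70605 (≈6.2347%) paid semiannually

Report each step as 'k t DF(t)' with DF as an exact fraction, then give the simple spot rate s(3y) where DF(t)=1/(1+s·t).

1 1/2 4911/5000
2 1 9729/10000
3 3/2 923/1000
4 2 9111/10000
5 5/2 8627/10000
6 3 1663/2000
7 7/2 1993/2500
8 4 7799/10000
s(3y) = (1/(1663/2000) − 1)/(3) = 337/4989 ≈ 6.7549%

step 1 [0.5y] swap r/2=89/4911: DF=(1 − 89/4911·(0))/(1+89/4911) = 4911/5000 ≈ 0.982200
step 2 [1y] swap r/2=271/19551: DF=(1 − 271/19551·(0.982200))/(1+271/19551) = 9729/10000 ≈ 0.972900
step 3 [1.5y] zero: DF = P = 923/1000 ≈ 0.923000
step 4 [2y] bond c/2=9/200: DF=(540807/500000 − 9/200·(0.982200+0.972900+0.923000))/(1+9/200) = 9111/10000 ≈ 0.911100
step 5 [2.5y] bond c/2=7/800: DF=(7227233/8000000 − 7/800·(0.982200+0.972900+0.923000+0.911100))/(1+7/800) = 8627/10000 ≈ 0.862700
step 6 [3y] zero: DF = P = 1663/2000 ≈ 0.831500
step 7 [3.5y] swap r/2=1014/31403: DF=(1 − 1014/31403·(0.982200+0.972900+0.923000+0.911100+0.862700+0.831500))/(1+1014/31403) = 1993/2500 ≈ 0.797200
step 8 [4y] swap r/2=2201/70605: DF=(1 − 2201/70605·(0.982200+0.972900+0.923000+0.911100+0.862700+0.831500+0.797200))/(1+2201/70605) = 7799/10000 ≈ 0.779900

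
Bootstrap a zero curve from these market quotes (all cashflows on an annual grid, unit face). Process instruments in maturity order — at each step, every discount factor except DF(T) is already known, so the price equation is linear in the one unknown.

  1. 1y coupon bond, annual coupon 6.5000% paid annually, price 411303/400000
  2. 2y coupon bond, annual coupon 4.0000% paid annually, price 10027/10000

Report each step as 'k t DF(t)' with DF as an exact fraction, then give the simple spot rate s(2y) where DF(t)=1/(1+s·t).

step 1 [1y] bond c/1=13/200: DF=(411303/400000 − 13/200·(0))/(1+13/200) = 1931/2000 ≈ 0.965500
step 2 [2y] bond c/1=1/25: DF=(10027/10000 − 1/25·(0.965500))/(1+1/25) = 927/1000 ≈ 0.927000

1 1 1931/2000
2 2 927/1000
s(2y) = (1/(927/1000) − 1)/(2) = 73/1854 ≈ 3.9374%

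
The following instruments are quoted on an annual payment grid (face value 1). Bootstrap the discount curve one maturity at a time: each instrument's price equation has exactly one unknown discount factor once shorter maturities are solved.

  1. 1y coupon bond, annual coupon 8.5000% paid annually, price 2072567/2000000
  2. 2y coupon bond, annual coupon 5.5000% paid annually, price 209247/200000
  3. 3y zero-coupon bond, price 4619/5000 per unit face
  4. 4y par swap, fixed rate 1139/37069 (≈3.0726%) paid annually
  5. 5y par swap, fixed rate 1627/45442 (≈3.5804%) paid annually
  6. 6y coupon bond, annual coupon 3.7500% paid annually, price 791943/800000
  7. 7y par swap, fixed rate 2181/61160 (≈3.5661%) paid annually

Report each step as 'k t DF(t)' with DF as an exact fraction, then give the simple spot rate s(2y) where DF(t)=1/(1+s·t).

step 1 [1y] bond c/1=17/200: DF=(2072567/2000000 − 17/200·(0))/(1+17/200) = 9551/10000 ≈ 0.955100
step 2 [2y] bond c/1=11/200: DF=(209247/200000 − 11/200·(0.955100))/(1+11/200) = 9419/10000 ≈ 0.941900
step 3 [3y] zero: DF = P = 4619/5000 ≈ 0.923800
step 4 [4y] swap r/1=1139/37069: DF=(1 − 1139/37069·(0.955100+0.941900+0.923800))/(1+1139/37069) = 8861/10000 ≈ 0.886100
step 5 [5y] swap r/1=1627/45442: DF=(1 − 1627/45442·(0.955100+0.941900+0.923800+0.886100))/(1+1627/45442) = 8373/10000 ≈ 0.837300
step 6 [6y] bond c/1=3/80: DF=(791943/800000 − 3/80·(0.955100+0.941900+0.923800+0.886100+0.837300))/(1+3/80) = 7899/10000 ≈ 0.789900
step 7 [7y] swap r/1=2181/61160: DF=(1 − 2181/61160·(0.955100+0.941900+0.923800+0.886100+0.837300+0.789900))/(1+2181/61160) = 7819/10000 ≈ 0.781900

1 1 9551/10000
2 2 9419/10000
3 3 4619/5000
4 4 8861/10000
5 5 8373/10000
6 6 7899/10000
7 7 7819/10000
s(2y) = (1/(9419/10000) − 1)/(2) = 581/18838 ≈ 3.0842%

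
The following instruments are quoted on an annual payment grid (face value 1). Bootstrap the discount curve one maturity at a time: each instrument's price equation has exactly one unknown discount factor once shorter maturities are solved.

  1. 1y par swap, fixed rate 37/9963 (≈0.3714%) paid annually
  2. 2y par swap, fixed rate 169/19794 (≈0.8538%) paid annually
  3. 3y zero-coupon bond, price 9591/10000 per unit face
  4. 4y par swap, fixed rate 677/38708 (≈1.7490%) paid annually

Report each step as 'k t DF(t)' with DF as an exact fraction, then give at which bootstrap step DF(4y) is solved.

step 1 [1y] swap r/1=37/9963: DF=(1 − 37/9963·(0))/(1+37/9963) = 9963/10000 ≈ 0.996300
step 2 [2y] swap r/1=169/19794: DF=(1 − 169/19794·(0.996300))/(1+169/19794) = 9831/10000 ≈ 0.983100
step 3 [3y] zero: DF = P = 9591/10000 ≈ 0.959100
step 4 [4y] swap r/1=677/38708: DF=(1 − 677/38708·(0.996300+0.983100+0.959100))/(1+677/38708) = 9323/10000 ≈ 0.932300

1 1 9963/10000
2 2 9831/10000
3 3 9591/10000
4 4 9323/10000
DF(4y) is solved at step 4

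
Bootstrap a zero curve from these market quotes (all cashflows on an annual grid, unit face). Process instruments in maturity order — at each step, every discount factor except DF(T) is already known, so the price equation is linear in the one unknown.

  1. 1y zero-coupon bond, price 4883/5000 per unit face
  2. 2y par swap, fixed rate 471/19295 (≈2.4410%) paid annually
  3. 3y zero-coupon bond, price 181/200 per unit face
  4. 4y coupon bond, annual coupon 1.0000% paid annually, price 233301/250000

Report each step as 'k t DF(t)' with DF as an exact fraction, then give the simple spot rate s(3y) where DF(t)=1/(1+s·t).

1 1 4883/5000
2 2 9529/10000
3 3 181/200
4 4 8959/10000
s(3y) = (1/(181/200) − 1)/(3) = 19/543 ≈ 3.4991%

step 1 [1y] zero: DF = P = 4883/5000 ≈ 0.976600
step 2 [2y] swap r/1=471/19295: DF=(1 − 471/19295·(0.976600))/(1+471/19295) = 9529/10000 ≈ 0.952900
step 3 [3y] zero: DF = P = 181/200 ≈ 0.905000
step 4 [4y] bond c/1=1/100: DF=(233301/250000 − 1/100·(0.976600+0.952900+0.905000))/(1+1/100) = 8959/10000 ≈ 0.895900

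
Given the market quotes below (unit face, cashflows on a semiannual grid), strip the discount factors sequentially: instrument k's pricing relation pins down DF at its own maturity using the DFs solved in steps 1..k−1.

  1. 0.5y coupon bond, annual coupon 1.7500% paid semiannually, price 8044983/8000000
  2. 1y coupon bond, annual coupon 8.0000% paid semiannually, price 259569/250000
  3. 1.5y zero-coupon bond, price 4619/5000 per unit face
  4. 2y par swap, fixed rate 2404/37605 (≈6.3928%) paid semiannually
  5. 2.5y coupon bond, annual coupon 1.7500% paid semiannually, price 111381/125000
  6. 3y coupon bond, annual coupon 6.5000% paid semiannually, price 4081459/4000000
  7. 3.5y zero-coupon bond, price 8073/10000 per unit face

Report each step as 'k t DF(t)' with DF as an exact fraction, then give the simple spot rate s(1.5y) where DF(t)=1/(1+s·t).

1 1/2 9969/10000
2 1 24/25
3 3/2 4619/5000
4 2 4399/5000
5 5/2 8507/10000
6 3 8431/10000
7 7/2 8073/10000
s(1.5y) = (1/(4619/5000) − 1)/(3/2) = 254/4619 ≈ 5.4990%

step 1 [0.5y] bond c/2=7/800: DF=(8044983/8000000 − 7/800·(0))/(1+7/800) = 9969/10000 ≈ 0.996900
step 2 [1y] bond c/2=1/25: DF=(259569/250000 − 1/25·(0.996900))/(1+1/25) = 24/25 ≈ 0.960000
step 3 [1.5y] zero: DF = P = 4619/5000 ≈ 0.923800
step 4 [2y] swap r/2=1202/37605: DF=(1 − 1202/37605·(0.996900+0.960000+0.923800))/(1+1202/37605) = 4399/5000 ≈ 0.879800
step 5 [2.5y] bond c/2=7/800: DF=(111381/125000 − 7/800·(0.996900+0.960000+0.923800+0.879800))/(1+7/800) = 8507/10000 ≈ 0.850700
step 6 [3y] bond c/2=13/400: DF=(4081459/4000000 − 13/400·(0.996900+0.960000+0.923800+0.879800+0.850700))/(1+13/400) = 8431/10000 ≈ 0.843100
step 7 [3.5y] zero: DF = P = 8073/10000 ≈ 0.807300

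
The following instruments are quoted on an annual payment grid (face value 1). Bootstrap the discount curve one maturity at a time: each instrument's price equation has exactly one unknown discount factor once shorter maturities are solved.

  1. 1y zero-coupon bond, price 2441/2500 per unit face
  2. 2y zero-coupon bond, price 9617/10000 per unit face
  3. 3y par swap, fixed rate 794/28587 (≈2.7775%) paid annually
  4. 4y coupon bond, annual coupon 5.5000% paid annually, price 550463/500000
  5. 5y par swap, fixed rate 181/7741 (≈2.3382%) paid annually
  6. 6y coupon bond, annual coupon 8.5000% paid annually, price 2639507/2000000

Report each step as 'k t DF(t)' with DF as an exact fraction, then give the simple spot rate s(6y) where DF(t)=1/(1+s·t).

step 1 [1y] zero: DF = P = 2441/2500 ≈ 0.976400
step 2 [2y] zero: DF = P = 9617/10000 ≈ 0.961700
step 3 [3y] swap r/1=794/28587: DF=(1 − 794/28587·(0.976400+0.961700))/(1+794/28587) = 4603/5000 ≈ 0.920600
step 4 [4y] bond c/1=11/200: DF=(550463/500000 − 11/200·(0.976400+0.961700+0.920600))/(1+11/200) = 1789/2000 ≈ 0.894500
step 5 [5y] swap r/1=181/7741: DF=(1 − 181/7741·(0.976400+0.961700+0.920600+0.894500))/(1+181/7741) = 4457/5000 ≈ 0.891400
step 6 [6y] bond c/1=17/200: DF=(2639507/2000000 − 17/200·(0.976400+0.961700+0.920600+0.894500+0.891400))/(1+17/200) = 341/400 ≈ 0.852500

1 1 2441/2500
2 2 9617/10000
3 3 4603/5000
4 4 1789/2000
5 5 4457/5000
6 6 341/400
s(6y) = (1/(341/400) − 1)/(6) = 59/2046 ≈ 2.8837%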